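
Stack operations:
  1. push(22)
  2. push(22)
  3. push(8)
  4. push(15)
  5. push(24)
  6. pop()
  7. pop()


push(22) -> [22]
push(22) -> [22, 22]
push(8) -> [22, 22, 8]
push(15) -> [22, 22, 8, 15]
push(24) -> [22, 22, 8, 15, 24]
pop()->24, [22, 22, 8, 15]
pop()->15, [22, 22, 8]

Final stack: [22, 22, 8]


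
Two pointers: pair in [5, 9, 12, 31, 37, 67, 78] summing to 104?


lo=0(5)+hi=6(78)=83
lo=1(9)+hi=6(78)=87
lo=2(12)+hi=6(78)=90
lo=3(31)+hi=6(78)=109
lo=3(31)+hi=5(67)=98
lo=4(37)+hi=5(67)=104

Yes: 37+67=104


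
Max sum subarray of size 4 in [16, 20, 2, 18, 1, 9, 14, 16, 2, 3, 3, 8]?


[0:4]: 56
[1:5]: 41
[2:6]: 30
[3:7]: 42
[4:8]: 40
[5:9]: 41
[6:10]: 35
[7:11]: 24
[8:12]: 16

Max: 56 at [0:4]


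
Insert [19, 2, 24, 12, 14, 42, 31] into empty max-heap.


Insert 19: [19]
Insert 2: [19, 2]
Insert 24: [24, 2, 19]
Insert 12: [24, 12, 19, 2]
Insert 14: [24, 14, 19, 2, 12]
Insert 42: [42, 14, 24, 2, 12, 19]
Insert 31: [42, 14, 31, 2, 12, 19, 24]

Final heap: [42, 14, 31, 2, 12, 19, 24]


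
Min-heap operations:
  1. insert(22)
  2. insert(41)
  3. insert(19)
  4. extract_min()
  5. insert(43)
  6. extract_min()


insert(22) -> [22]
insert(41) -> [22, 41]
insert(19) -> [19, 41, 22]
extract_min()->19, [22, 41]
insert(43) -> [22, 41, 43]
extract_min()->22, [41, 43]

Final heap: [41, 43]


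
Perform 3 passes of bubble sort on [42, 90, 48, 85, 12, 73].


Initial: [42, 90, 48, 85, 12, 73]
Pass 1: [42, 48, 85, 12, 73, 90] (4 swaps)
Pass 2: [42, 48, 12, 73, 85, 90] (2 swaps)
Pass 3: [42, 12, 48, 73, 85, 90] (1 swaps)

After 3 passes: [42, 12, 48, 73, 85, 90]


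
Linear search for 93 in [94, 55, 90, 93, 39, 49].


i=0: 94!=93
i=1: 55!=93
i=2: 90!=93
i=3: 93==93 found!

Found at 3, 4 comps


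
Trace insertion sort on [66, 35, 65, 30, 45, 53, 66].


Initial: [66, 35, 65, 30, 45, 53, 66]
Insert 35: [35, 66, 65, 30, 45, 53, 66]
Insert 65: [35, 65, 66, 30, 45, 53, 66]
Insert 30: [30, 35, 65, 66, 45, 53, 66]
Insert 45: [30, 35, 45, 65, 66, 53, 66]
Insert 53: [30, 35, 45, 53, 65, 66, 66]
Insert 66: [30, 35, 45, 53, 65, 66, 66]

Sorted: [30, 35, 45, 53, 65, 66, 66]


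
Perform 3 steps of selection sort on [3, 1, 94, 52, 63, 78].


Initial: [3, 1, 94, 52, 63, 78]
Step 1: min=1 at 1
  Swap: [1, 3, 94, 52, 63, 78]
Step 2: min=3 at 1
  Swap: [1, 3, 94, 52, 63, 78]
Step 3: min=52 at 3
  Swap: [1, 3, 52, 94, 63, 78]

After 3 steps: [1, 3, 52, 94, 63, 78]


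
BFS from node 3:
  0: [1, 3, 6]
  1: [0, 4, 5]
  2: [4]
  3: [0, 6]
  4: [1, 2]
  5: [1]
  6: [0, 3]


Visit 3, enqueue [0, 6]
Visit 0, enqueue [1]
Visit 6, enqueue []
Visit 1, enqueue [4, 5]
Visit 4, enqueue [2]
Visit 5, enqueue []
Visit 2, enqueue []

BFS order: [3, 0, 6, 1, 4, 5, 2]


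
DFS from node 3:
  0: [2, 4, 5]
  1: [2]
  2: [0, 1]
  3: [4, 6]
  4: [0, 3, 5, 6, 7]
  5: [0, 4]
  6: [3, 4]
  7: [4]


Visit 3, push [6, 4]
Visit 4, push [7, 6, 5, 0]
Visit 0, push [5, 2]
Visit 2, push [1]
Visit 1, push []
Visit 5, push []
Visit 6, push []
Visit 7, push []

DFS order: [3, 4, 0, 2, 1, 5, 6, 7]


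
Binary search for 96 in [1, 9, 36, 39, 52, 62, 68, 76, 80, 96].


Step 1: lo=0, hi=9, mid=4, val=52
Step 2: lo=5, hi=9, mid=7, val=76
Step 3: lo=8, hi=9, mid=8, val=80
Step 4: lo=9, hi=9, mid=9, val=96

Found at index 9


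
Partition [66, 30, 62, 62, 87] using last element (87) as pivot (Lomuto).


Pivot: 87
  66 <= 87: advance i (no swap)
  30 <= 87: advance i (no swap)
  62 <= 87: advance i (no swap)
  62 <= 87: advance i (no swap)
Place pivot at 4: [66, 30, 62, 62, 87]

Partitioned: [66, 30, 62, 62, 87]


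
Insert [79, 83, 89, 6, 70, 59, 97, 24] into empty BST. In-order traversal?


Insert 79: root
Insert 83: R from 79
Insert 89: R from 79 -> R from 83
Insert 6: L from 79
Insert 70: L from 79 -> R from 6
Insert 59: L from 79 -> R from 6 -> L from 70
Insert 97: R from 79 -> R from 83 -> R from 89
Insert 24: L from 79 -> R from 6 -> L from 70 -> L from 59

In-order: [6, 24, 59, 70, 79, 83, 89, 97]


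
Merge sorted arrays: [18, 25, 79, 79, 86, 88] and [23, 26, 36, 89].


Take 18 from A
Take 23 from B
Take 25 from A
Take 26 from B
Take 36 from B
Take 79 from A
Take 79 from A
Take 86 from A
Take 88 from A

Merged: [18, 23, 25, 26, 36, 79, 79, 86, 88, 89]


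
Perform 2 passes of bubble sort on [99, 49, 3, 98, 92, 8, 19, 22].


Initial: [99, 49, 3, 98, 92, 8, 19, 22]
Pass 1: [49, 3, 98, 92, 8, 19, 22, 99] (7 swaps)
Pass 2: [3, 49, 92, 8, 19, 22, 98, 99] (5 swaps)

After 2 passes: [3, 49, 92, 8, 19, 22, 98, 99]


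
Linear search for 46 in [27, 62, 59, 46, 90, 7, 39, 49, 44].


i=0: 27!=46
i=1: 62!=46
i=2: 59!=46
i=3: 46==46 found!

Found at 3, 4 comps


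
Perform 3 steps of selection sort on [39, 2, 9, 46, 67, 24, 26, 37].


Initial: [39, 2, 9, 46, 67, 24, 26, 37]
Step 1: min=2 at 1
  Swap: [2, 39, 9, 46, 67, 24, 26, 37]
Step 2: min=9 at 2
  Swap: [2, 9, 39, 46, 67, 24, 26, 37]
Step 3: min=24 at 5
  Swap: [2, 9, 24, 46, 67, 39, 26, 37]

After 3 steps: [2, 9, 24, 46, 67, 39, 26, 37]


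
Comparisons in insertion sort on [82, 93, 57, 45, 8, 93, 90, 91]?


Algorithm: insertion sort
Input: [82, 93, 57, 45, 8, 93, 90, 91]
Sorted: [8, 45, 57, 82, 90, 91, 93, 93]

17


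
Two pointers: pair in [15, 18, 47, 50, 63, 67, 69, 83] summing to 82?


lo=0(15)+hi=7(83)=98
lo=0(15)+hi=6(69)=84
lo=0(15)+hi=5(67)=82

Yes: 15+67=82


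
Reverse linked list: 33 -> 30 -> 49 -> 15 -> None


Step 1: curr=33, set curr.next=prev(None) | reversed so far: 33
Step 2: curr=30, set curr.next=prev(33) | reversed so far: 30 -> 33
Step 3: curr=49, set curr.next=prev(30) | reversed so far: 49 -> 30 -> 33
Step 4: curr=15, set curr.next=prev(49) | reversed so far: 15 -> 49 -> 30 -> 33

15 -> 49 -> 30 -> 33 -> None


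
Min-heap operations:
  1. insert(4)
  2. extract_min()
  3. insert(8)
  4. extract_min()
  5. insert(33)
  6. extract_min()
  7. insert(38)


insert(4) -> [4]
extract_min()->4, []
insert(8) -> [8]
extract_min()->8, []
insert(33) -> [33]
extract_min()->33, []
insert(38) -> [38]

Final heap: [38]


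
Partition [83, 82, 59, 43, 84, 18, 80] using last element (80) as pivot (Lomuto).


Pivot: 80
  59 <= 80: swap -> [59, 82, 83, 43, 84, 18, 80]
  43 <= 80: swap -> [59, 43, 83, 82, 84, 18, 80]
  18 <= 80: swap -> [59, 43, 18, 82, 84, 83, 80]
Place pivot at 3: [59, 43, 18, 80, 84, 83, 82]

Partitioned: [59, 43, 18, 80, 84, 83, 82]


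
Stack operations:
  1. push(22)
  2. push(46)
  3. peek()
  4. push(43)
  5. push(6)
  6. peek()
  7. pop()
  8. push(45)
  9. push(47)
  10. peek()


push(22) -> [22]
push(46) -> [22, 46]
peek()->46
push(43) -> [22, 46, 43]
push(6) -> [22, 46, 43, 6]
peek()->6
pop()->6, [22, 46, 43]
push(45) -> [22, 46, 43, 45]
push(47) -> [22, 46, 43, 45, 47]
peek()->47

Final stack: [22, 46, 43, 45, 47]


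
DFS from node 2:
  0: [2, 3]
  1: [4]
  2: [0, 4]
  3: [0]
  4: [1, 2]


Visit 2, push [4, 0]
Visit 0, push [3]
Visit 3, push []
Visit 4, push [1]
Visit 1, push []

DFS order: [2, 0, 3, 4, 1]


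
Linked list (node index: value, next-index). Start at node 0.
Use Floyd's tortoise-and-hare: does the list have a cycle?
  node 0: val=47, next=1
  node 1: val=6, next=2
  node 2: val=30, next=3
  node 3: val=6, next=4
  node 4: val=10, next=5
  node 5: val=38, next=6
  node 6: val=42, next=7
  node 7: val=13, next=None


Floyd's tortoise (slow, +1) and hare (fast, +2):
  init: slow=0, fast=0
  step 1: slow=1, fast=2
  step 2: slow=2, fast=4
  step 3: slow=3, fast=6
  step 4: fast 6->7->None, no cycle

Cycle: no


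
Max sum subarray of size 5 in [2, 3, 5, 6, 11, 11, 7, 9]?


[0:5]: 27
[1:6]: 36
[2:7]: 40
[3:8]: 44

Max: 44 at [3:8]


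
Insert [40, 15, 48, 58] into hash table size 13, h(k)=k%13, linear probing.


Insert 40: h=1 -> slot 1
Insert 15: h=2 -> slot 2
Insert 48: h=9 -> slot 9
Insert 58: h=6 -> slot 6

Table: [None, 40, 15, None, None, None, 58, None, None, 48, None, None, None]


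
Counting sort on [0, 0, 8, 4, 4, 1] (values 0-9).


Input: [0, 0, 8, 4, 4, 1]
Counts: [2, 1, 0, 0, 2, 0, 0, 0, 1, 0]

Sorted: [0, 0, 1, 4, 4, 8]


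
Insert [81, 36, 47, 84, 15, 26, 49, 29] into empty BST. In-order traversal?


Insert 81: root
Insert 36: L from 81
Insert 47: L from 81 -> R from 36
Insert 84: R from 81
Insert 15: L from 81 -> L from 36
Insert 26: L from 81 -> L from 36 -> R from 15
Insert 49: L from 81 -> R from 36 -> R from 47
Insert 29: L from 81 -> L from 36 -> R from 15 -> R from 26

In-order: [15, 26, 29, 36, 47, 49, 81, 84]


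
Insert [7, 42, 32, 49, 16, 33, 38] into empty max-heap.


Insert 7: [7]
Insert 42: [42, 7]
Insert 32: [42, 7, 32]
Insert 49: [49, 42, 32, 7]
Insert 16: [49, 42, 32, 7, 16]
Insert 33: [49, 42, 33, 7, 16, 32]
Insert 38: [49, 42, 38, 7, 16, 32, 33]

Final heap: [49, 42, 38, 7, 16, 32, 33]


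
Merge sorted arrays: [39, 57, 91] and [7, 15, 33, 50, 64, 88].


Take 7 from B
Take 15 from B
Take 33 from B
Take 39 from A
Take 50 from B
Take 57 from A
Take 64 from B
Take 88 from B

Merged: [7, 15, 33, 39, 50, 57, 64, 88, 91]


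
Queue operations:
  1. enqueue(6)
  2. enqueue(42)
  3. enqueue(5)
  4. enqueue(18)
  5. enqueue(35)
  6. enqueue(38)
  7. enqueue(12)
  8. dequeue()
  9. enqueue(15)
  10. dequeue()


enqueue(6) -> [6]
enqueue(42) -> [6, 42]
enqueue(5) -> [6, 42, 5]
enqueue(18) -> [6, 42, 5, 18]
enqueue(35) -> [6, 42, 5, 18, 35]
enqueue(38) -> [6, 42, 5, 18, 35, 38]
enqueue(12) -> [6, 42, 5, 18, 35, 38, 12]
dequeue()->6, [42, 5, 18, 35, 38, 12]
enqueue(15) -> [42, 5, 18, 35, 38, 12, 15]
dequeue()->42, [5, 18, 35, 38, 12, 15]

Final queue: [5, 18, 35, 38, 12, 15]


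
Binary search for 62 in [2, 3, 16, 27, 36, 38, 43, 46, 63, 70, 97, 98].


Step 1: lo=0, hi=11, mid=5, val=38
Step 2: lo=6, hi=11, mid=8, val=63
Step 3: lo=6, hi=7, mid=6, val=43
Step 4: lo=7, hi=7, mid=7, val=46

Not found


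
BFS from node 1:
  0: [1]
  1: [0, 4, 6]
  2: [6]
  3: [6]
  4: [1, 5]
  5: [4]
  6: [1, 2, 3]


Visit 1, enqueue [0, 4, 6]
Visit 0, enqueue []
Visit 4, enqueue [5]
Visit 6, enqueue [2, 3]
Visit 5, enqueue []
Visit 2, enqueue []
Visit 3, enqueue []

BFS order: [1, 0, 4, 6, 5, 2, 3]


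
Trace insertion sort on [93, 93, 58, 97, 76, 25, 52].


Initial: [93, 93, 58, 97, 76, 25, 52]
Insert 93: [93, 93, 58, 97, 76, 25, 52]
Insert 58: [58, 93, 93, 97, 76, 25, 52]
Insert 97: [58, 93, 93, 97, 76, 25, 52]
Insert 76: [58, 76, 93, 93, 97, 25, 52]
Insert 25: [25, 58, 76, 93, 93, 97, 52]
Insert 52: [25, 52, 58, 76, 93, 93, 97]

Sorted: [25, 52, 58, 76, 93, 93, 97]


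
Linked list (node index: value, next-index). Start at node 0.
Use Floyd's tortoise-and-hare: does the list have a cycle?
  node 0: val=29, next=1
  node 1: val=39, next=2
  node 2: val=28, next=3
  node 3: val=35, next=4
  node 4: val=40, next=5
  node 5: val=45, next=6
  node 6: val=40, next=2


Floyd's tortoise (slow, +1) and hare (fast, +2):
  init: slow=0, fast=0
  step 1: slow=1, fast=2
  step 2: slow=2, fast=4
  step 3: slow=3, fast=6
  step 4: slow=4, fast=3
  step 5: slow=5, fast=5
  slow == fast at node 5: cycle detected

Cycle: yes


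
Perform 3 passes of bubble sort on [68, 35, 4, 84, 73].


Initial: [68, 35, 4, 84, 73]
Pass 1: [35, 4, 68, 73, 84] (3 swaps)
Pass 2: [4, 35, 68, 73, 84] (1 swaps)
Pass 3: [4, 35, 68, 73, 84] (0 swaps)

After 3 passes: [4, 35, 68, 73, 84]


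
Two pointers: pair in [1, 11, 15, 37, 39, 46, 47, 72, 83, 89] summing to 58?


lo=0(1)+hi=9(89)=90
lo=0(1)+hi=8(83)=84
lo=0(1)+hi=7(72)=73
lo=0(1)+hi=6(47)=48
lo=1(11)+hi=6(47)=58

Yes: 11+47=58


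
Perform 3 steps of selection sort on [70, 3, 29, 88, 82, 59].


Initial: [70, 3, 29, 88, 82, 59]
Step 1: min=3 at 1
  Swap: [3, 70, 29, 88, 82, 59]
Step 2: min=29 at 2
  Swap: [3, 29, 70, 88, 82, 59]
Step 3: min=59 at 5
  Swap: [3, 29, 59, 88, 82, 70]

After 3 steps: [3, 29, 59, 88, 82, 70]


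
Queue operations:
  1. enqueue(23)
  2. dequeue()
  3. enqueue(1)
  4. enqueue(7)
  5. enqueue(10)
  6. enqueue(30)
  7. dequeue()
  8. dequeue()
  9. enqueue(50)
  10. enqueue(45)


enqueue(23) -> [23]
dequeue()->23, []
enqueue(1) -> [1]
enqueue(7) -> [1, 7]
enqueue(10) -> [1, 7, 10]
enqueue(30) -> [1, 7, 10, 30]
dequeue()->1, [7, 10, 30]
dequeue()->7, [10, 30]
enqueue(50) -> [10, 30, 50]
enqueue(45) -> [10, 30, 50, 45]

Final queue: [10, 30, 50, 45]


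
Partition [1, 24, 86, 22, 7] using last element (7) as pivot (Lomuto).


Pivot: 7
  1 <= 7: advance i (no swap)
Place pivot at 1: [1, 7, 86, 22, 24]

Partitioned: [1, 7, 86, 22, 24]


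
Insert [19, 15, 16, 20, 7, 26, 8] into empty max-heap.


Insert 19: [19]
Insert 15: [19, 15]
Insert 16: [19, 15, 16]
Insert 20: [20, 19, 16, 15]
Insert 7: [20, 19, 16, 15, 7]
Insert 26: [26, 19, 20, 15, 7, 16]
Insert 8: [26, 19, 20, 15, 7, 16, 8]

Final heap: [26, 19, 20, 15, 7, 16, 8]


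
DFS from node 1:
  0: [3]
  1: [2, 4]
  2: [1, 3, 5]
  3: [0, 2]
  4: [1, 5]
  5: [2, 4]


Visit 1, push [4, 2]
Visit 2, push [5, 3]
Visit 3, push [0]
Visit 0, push []
Visit 5, push [4]
Visit 4, push []

DFS order: [1, 2, 3, 0, 5, 4]


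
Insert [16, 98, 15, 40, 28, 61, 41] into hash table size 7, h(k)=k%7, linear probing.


Insert 16: h=2 -> slot 2
Insert 98: h=0 -> slot 0
Insert 15: h=1 -> slot 1
Insert 40: h=5 -> slot 5
Insert 28: h=0, 3 probes -> slot 3
Insert 61: h=5, 1 probes -> slot 6
Insert 41: h=6, 5 probes -> slot 4

Table: [98, 15, 16, 28, 41, 40, 61]


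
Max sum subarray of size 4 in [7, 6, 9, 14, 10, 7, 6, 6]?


[0:4]: 36
[1:5]: 39
[2:6]: 40
[3:7]: 37
[4:8]: 29

Max: 40 at [2:6]


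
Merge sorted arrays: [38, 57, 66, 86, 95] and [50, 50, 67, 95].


Take 38 from A
Take 50 from B
Take 50 from B
Take 57 from A
Take 66 from A
Take 67 from B
Take 86 from A
Take 95 from A

Merged: [38, 50, 50, 57, 66, 67, 86, 95, 95]


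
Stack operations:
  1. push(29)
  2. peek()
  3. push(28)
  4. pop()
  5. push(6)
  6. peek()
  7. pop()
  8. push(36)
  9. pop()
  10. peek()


push(29) -> [29]
peek()->29
push(28) -> [29, 28]
pop()->28, [29]
push(6) -> [29, 6]
peek()->6
pop()->6, [29]
push(36) -> [29, 36]
pop()->36, [29]
peek()->29

Final stack: [29]


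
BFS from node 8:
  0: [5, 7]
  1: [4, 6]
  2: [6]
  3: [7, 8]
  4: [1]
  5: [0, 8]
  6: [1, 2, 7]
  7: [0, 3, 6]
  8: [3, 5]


Visit 8, enqueue [3, 5]
Visit 3, enqueue [7]
Visit 5, enqueue [0]
Visit 7, enqueue [6]
Visit 0, enqueue []
Visit 6, enqueue [1, 2]
Visit 1, enqueue [4]
Visit 2, enqueue []
Visit 4, enqueue []

BFS order: [8, 3, 5, 7, 0, 6, 1, 2, 4]


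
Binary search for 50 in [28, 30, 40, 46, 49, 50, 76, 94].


Step 1: lo=0, hi=7, mid=3, val=46
Step 2: lo=4, hi=7, mid=5, val=50

Found at index 5


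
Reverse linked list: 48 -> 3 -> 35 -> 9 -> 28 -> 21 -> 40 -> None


Step 1: curr=48, set curr.next=prev(None) | reversed so far: 48
Step 2: curr=3, set curr.next=prev(48) | reversed so far: 3 -> 48
Step 3: curr=35, set curr.next=prev(3) | reversed so far: 35 -> 3 -> 48
Step 4: curr=9, set curr.next=prev(35) | reversed so far: 9 -> 35 -> 3 -> 48
Step 5: curr=28, set curr.next=prev(9) | reversed so far: 28 -> 9 -> 35 -> 3 -> 48
Step 6: curr=21, set curr.next=prev(28) | reversed so far: 21 -> 28 -> 9 -> 35 -> 3 -> 48
Step 7: curr=40, set curr.next=prev(21) | reversed so far: 40 -> 21 -> 28 -> 9 -> 35 -> 3 -> 48

40 -> 21 -> 28 -> 9 -> 35 -> 3 -> 48 -> None


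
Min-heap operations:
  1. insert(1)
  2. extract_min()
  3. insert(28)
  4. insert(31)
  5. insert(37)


insert(1) -> [1]
extract_min()->1, []
insert(28) -> [28]
insert(31) -> [28, 31]
insert(37) -> [28, 31, 37]

Final heap: [28, 31, 37]


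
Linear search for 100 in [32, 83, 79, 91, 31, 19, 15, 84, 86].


i=0: 32!=100
i=1: 83!=100
i=2: 79!=100
i=3: 91!=100
i=4: 31!=100
i=5: 19!=100
i=6: 15!=100
i=7: 84!=100
i=8: 86!=100

Not found, 9 comps


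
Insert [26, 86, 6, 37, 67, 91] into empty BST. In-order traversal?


Insert 26: root
Insert 86: R from 26
Insert 6: L from 26
Insert 37: R from 26 -> L from 86
Insert 67: R from 26 -> L from 86 -> R from 37
Insert 91: R from 26 -> R from 86

In-order: [6, 26, 37, 67, 86, 91]


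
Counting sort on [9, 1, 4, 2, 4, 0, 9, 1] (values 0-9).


Input: [9, 1, 4, 2, 4, 0, 9, 1]
Counts: [1, 2, 1, 0, 2, 0, 0, 0, 0, 2]

Sorted: [0, 1, 1, 2, 4, 4, 9, 9]


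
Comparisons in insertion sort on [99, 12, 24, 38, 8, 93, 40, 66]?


Algorithm: insertion sort
Input: [99, 12, 24, 38, 8, 93, 40, 66]
Sorted: [8, 12, 24, 38, 40, 66, 93, 99]

17


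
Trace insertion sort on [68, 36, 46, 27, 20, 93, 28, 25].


Initial: [68, 36, 46, 27, 20, 93, 28, 25]
Insert 36: [36, 68, 46, 27, 20, 93, 28, 25]
Insert 46: [36, 46, 68, 27, 20, 93, 28, 25]
Insert 27: [27, 36, 46, 68, 20, 93, 28, 25]
Insert 20: [20, 27, 36, 46, 68, 93, 28, 25]
Insert 93: [20, 27, 36, 46, 68, 93, 28, 25]
Insert 28: [20, 27, 28, 36, 46, 68, 93, 25]
Insert 25: [20, 25, 27, 28, 36, 46, 68, 93]

Sorted: [20, 25, 27, 28, 36, 46, 68, 93]


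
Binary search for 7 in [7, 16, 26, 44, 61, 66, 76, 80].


Step 1: lo=0, hi=7, mid=3, val=44
Step 2: lo=0, hi=2, mid=1, val=16
Step 3: lo=0, hi=0, mid=0, val=7

Found at index 0


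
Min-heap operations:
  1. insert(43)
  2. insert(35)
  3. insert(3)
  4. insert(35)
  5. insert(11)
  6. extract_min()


insert(43) -> [43]
insert(35) -> [35, 43]
insert(3) -> [3, 43, 35]
insert(35) -> [3, 35, 35, 43]
insert(11) -> [3, 11, 35, 43, 35]
extract_min()->3, [11, 35, 35, 43]

Final heap: [11, 35, 35, 43]


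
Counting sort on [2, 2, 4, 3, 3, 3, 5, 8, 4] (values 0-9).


Input: [2, 2, 4, 3, 3, 3, 5, 8, 4]
Counts: [0, 0, 2, 3, 2, 1, 0, 0, 1, 0]

Sorted: [2, 2, 3, 3, 3, 4, 4, 5, 8]


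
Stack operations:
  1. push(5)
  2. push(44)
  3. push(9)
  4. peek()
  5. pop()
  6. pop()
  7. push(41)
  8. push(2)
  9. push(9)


push(5) -> [5]
push(44) -> [5, 44]
push(9) -> [5, 44, 9]
peek()->9
pop()->9, [5, 44]
pop()->44, [5]
push(41) -> [5, 41]
push(2) -> [5, 41, 2]
push(9) -> [5, 41, 2, 9]

Final stack: [5, 41, 2, 9]


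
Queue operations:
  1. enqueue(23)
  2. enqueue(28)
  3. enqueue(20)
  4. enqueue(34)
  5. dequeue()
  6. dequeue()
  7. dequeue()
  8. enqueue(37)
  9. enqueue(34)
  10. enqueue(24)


enqueue(23) -> [23]
enqueue(28) -> [23, 28]
enqueue(20) -> [23, 28, 20]
enqueue(34) -> [23, 28, 20, 34]
dequeue()->23, [28, 20, 34]
dequeue()->28, [20, 34]
dequeue()->20, [34]
enqueue(37) -> [34, 37]
enqueue(34) -> [34, 37, 34]
enqueue(24) -> [34, 37, 34, 24]

Final queue: [34, 37, 34, 24]


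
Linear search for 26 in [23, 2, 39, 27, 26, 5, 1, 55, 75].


i=0: 23!=26
i=1: 2!=26
i=2: 39!=26
i=3: 27!=26
i=4: 26==26 found!

Found at 4, 5 comps


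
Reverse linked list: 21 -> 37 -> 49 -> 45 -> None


Step 1: curr=21, set curr.next=prev(None) | reversed so far: 21
Step 2: curr=37, set curr.next=prev(21) | reversed so far: 37 -> 21
Step 3: curr=49, set curr.next=prev(37) | reversed so far: 49 -> 37 -> 21
Step 4: curr=45, set curr.next=prev(49) | reversed so far: 45 -> 49 -> 37 -> 21

45 -> 49 -> 37 -> 21 -> None


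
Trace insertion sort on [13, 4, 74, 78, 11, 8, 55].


Initial: [13, 4, 74, 78, 11, 8, 55]
Insert 4: [4, 13, 74, 78, 11, 8, 55]
Insert 74: [4, 13, 74, 78, 11, 8, 55]
Insert 78: [4, 13, 74, 78, 11, 8, 55]
Insert 11: [4, 11, 13, 74, 78, 8, 55]
Insert 8: [4, 8, 11, 13, 74, 78, 55]
Insert 55: [4, 8, 11, 13, 55, 74, 78]

Sorted: [4, 8, 11, 13, 55, 74, 78]


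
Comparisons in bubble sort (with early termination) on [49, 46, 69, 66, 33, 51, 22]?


Algorithm: bubble sort (with early termination)
Input: [49, 46, 69, 66, 33, 51, 22]
Sorted: [22, 33, 46, 49, 51, 66, 69]

21


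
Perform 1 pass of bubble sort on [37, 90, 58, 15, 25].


Initial: [37, 90, 58, 15, 25]
Pass 1: [37, 58, 15, 25, 90] (3 swaps)

After 1 pass: [37, 58, 15, 25, 90]


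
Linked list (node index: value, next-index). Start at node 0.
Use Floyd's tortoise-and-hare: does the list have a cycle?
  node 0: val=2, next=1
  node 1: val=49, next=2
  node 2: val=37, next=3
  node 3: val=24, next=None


Floyd's tortoise (slow, +1) and hare (fast, +2):
  init: slow=0, fast=0
  step 1: slow=1, fast=2
  step 2: fast 2->3->None, no cycle

Cycle: no


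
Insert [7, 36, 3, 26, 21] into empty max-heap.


Insert 7: [7]
Insert 36: [36, 7]
Insert 3: [36, 7, 3]
Insert 26: [36, 26, 3, 7]
Insert 21: [36, 26, 3, 7, 21]

Final heap: [36, 26, 3, 7, 21]


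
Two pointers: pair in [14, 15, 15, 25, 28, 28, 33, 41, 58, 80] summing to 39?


lo=0(14)+hi=9(80)=94
lo=0(14)+hi=8(58)=72
lo=0(14)+hi=7(41)=55
lo=0(14)+hi=6(33)=47
lo=0(14)+hi=5(28)=42
lo=0(14)+hi=4(28)=42
lo=0(14)+hi=3(25)=39

Yes: 14+25=39


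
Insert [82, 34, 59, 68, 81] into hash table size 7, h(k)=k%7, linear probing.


Insert 82: h=5 -> slot 5
Insert 34: h=6 -> slot 6
Insert 59: h=3 -> slot 3
Insert 68: h=5, 2 probes -> slot 0
Insert 81: h=4 -> slot 4

Table: [68, None, None, 59, 81, 82, 34]


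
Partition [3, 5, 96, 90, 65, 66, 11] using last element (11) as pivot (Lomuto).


Pivot: 11
  3 <= 11: advance i (no swap)
  5 <= 11: advance i (no swap)
Place pivot at 2: [3, 5, 11, 90, 65, 66, 96]

Partitioned: [3, 5, 11, 90, 65, 66, 96]


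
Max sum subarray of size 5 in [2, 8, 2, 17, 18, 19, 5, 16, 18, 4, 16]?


[0:5]: 47
[1:6]: 64
[2:7]: 61
[3:8]: 75
[4:9]: 76
[5:10]: 62
[6:11]: 59

Max: 76 at [4:9]


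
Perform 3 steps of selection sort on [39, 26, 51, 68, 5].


Initial: [39, 26, 51, 68, 5]
Step 1: min=5 at 4
  Swap: [5, 26, 51, 68, 39]
Step 2: min=26 at 1
  Swap: [5, 26, 51, 68, 39]
Step 3: min=39 at 4
  Swap: [5, 26, 39, 68, 51]

After 3 steps: [5, 26, 39, 68, 51]


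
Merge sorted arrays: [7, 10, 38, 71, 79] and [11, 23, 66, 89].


Take 7 from A
Take 10 from A
Take 11 from B
Take 23 from B
Take 38 from A
Take 66 from B
Take 71 from A
Take 79 from A

Merged: [7, 10, 11, 23, 38, 66, 71, 79, 89]


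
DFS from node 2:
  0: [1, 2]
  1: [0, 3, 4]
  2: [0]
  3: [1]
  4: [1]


Visit 2, push [0]
Visit 0, push [1]
Visit 1, push [4, 3]
Visit 3, push []
Visit 4, push []

DFS order: [2, 0, 1, 3, 4]


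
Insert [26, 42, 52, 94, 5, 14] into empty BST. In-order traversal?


Insert 26: root
Insert 42: R from 26
Insert 52: R from 26 -> R from 42
Insert 94: R from 26 -> R from 42 -> R from 52
Insert 5: L from 26
Insert 14: L from 26 -> R from 5

In-order: [5, 14, 26, 42, 52, 94]


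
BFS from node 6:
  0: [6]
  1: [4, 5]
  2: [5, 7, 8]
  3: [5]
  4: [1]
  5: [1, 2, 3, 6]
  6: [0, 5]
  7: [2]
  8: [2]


Visit 6, enqueue [0, 5]
Visit 0, enqueue []
Visit 5, enqueue [1, 2, 3]
Visit 1, enqueue [4]
Visit 2, enqueue [7, 8]
Visit 3, enqueue []
Visit 4, enqueue []
Visit 7, enqueue []
Visit 8, enqueue []

BFS order: [6, 0, 5, 1, 2, 3, 4, 7, 8]


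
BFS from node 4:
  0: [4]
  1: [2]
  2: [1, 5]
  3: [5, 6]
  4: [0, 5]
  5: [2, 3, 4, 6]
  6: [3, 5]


Visit 4, enqueue [0, 5]
Visit 0, enqueue []
Visit 5, enqueue [2, 3, 6]
Visit 2, enqueue [1]
Visit 3, enqueue []
Visit 6, enqueue []
Visit 1, enqueue []

BFS order: [4, 0, 5, 2, 3, 6, 1]


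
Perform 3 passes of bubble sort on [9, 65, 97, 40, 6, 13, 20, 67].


Initial: [9, 65, 97, 40, 6, 13, 20, 67]
Pass 1: [9, 65, 40, 6, 13, 20, 67, 97] (5 swaps)
Pass 2: [9, 40, 6, 13, 20, 65, 67, 97] (4 swaps)
Pass 3: [9, 6, 13, 20, 40, 65, 67, 97] (3 swaps)

After 3 passes: [9, 6, 13, 20, 40, 65, 67, 97]


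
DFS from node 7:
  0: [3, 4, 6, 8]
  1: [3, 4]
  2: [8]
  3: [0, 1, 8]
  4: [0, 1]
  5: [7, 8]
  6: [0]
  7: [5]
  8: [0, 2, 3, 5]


Visit 7, push [5]
Visit 5, push [8]
Visit 8, push [3, 2, 0]
Visit 0, push [6, 4, 3]
Visit 3, push [1]
Visit 1, push [4]
Visit 4, push []
Visit 6, push []
Visit 2, push []

DFS order: [7, 5, 8, 0, 3, 1, 4, 6, 2]


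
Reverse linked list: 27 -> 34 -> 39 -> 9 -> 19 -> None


Step 1: curr=27, set curr.next=prev(None) | reversed so far: 27
Step 2: curr=34, set curr.next=prev(27) | reversed so far: 34 -> 27
Step 3: curr=39, set curr.next=prev(34) | reversed so far: 39 -> 34 -> 27
Step 4: curr=9, set curr.next=prev(39) | reversed so far: 9 -> 39 -> 34 -> 27
Step 5: curr=19, set curr.next=prev(9) | reversed so far: 19 -> 9 -> 39 -> 34 -> 27

19 -> 9 -> 39 -> 34 -> 27 -> None


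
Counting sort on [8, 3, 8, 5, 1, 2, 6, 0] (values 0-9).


Input: [8, 3, 8, 5, 1, 2, 6, 0]
Counts: [1, 1, 1, 1, 0, 1, 1, 0, 2, 0]

Sorted: [0, 1, 2, 3, 5, 6, 8, 8]


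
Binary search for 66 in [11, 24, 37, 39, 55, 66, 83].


Step 1: lo=0, hi=6, mid=3, val=39
Step 2: lo=4, hi=6, mid=5, val=66

Found at index 5


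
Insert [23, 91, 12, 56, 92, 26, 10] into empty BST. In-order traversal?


Insert 23: root
Insert 91: R from 23
Insert 12: L from 23
Insert 56: R from 23 -> L from 91
Insert 92: R from 23 -> R from 91
Insert 26: R from 23 -> L from 91 -> L from 56
Insert 10: L from 23 -> L from 12

In-order: [10, 12, 23, 26, 56, 91, 92]


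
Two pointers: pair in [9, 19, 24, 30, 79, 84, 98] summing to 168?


lo=0(9)+hi=6(98)=107
lo=1(19)+hi=6(98)=117
lo=2(24)+hi=6(98)=122
lo=3(30)+hi=6(98)=128
lo=4(79)+hi=6(98)=177
lo=4(79)+hi=5(84)=163

No pair found


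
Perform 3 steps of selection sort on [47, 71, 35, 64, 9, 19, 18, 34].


Initial: [47, 71, 35, 64, 9, 19, 18, 34]
Step 1: min=9 at 4
  Swap: [9, 71, 35, 64, 47, 19, 18, 34]
Step 2: min=18 at 6
  Swap: [9, 18, 35, 64, 47, 19, 71, 34]
Step 3: min=19 at 5
  Swap: [9, 18, 19, 64, 47, 35, 71, 34]

After 3 steps: [9, 18, 19, 64, 47, 35, 71, 34]


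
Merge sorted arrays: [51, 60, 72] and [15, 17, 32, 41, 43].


Take 15 from B
Take 17 from B
Take 32 from B
Take 41 from B
Take 43 from B

Merged: [15, 17, 32, 41, 43, 51, 60, 72]


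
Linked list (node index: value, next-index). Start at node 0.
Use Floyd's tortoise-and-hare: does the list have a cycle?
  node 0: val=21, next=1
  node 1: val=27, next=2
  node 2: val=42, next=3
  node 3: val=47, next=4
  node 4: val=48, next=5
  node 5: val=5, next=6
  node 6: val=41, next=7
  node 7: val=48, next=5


Floyd's tortoise (slow, +1) and hare (fast, +2):
  init: slow=0, fast=0
  step 1: slow=1, fast=2
  step 2: slow=2, fast=4
  step 3: slow=3, fast=6
  step 4: slow=4, fast=5
  step 5: slow=5, fast=7
  step 6: slow=6, fast=6
  slow == fast at node 6: cycle detected

Cycle: yes


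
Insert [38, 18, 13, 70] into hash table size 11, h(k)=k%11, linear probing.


Insert 38: h=5 -> slot 5
Insert 18: h=7 -> slot 7
Insert 13: h=2 -> slot 2
Insert 70: h=4 -> slot 4

Table: [None, None, 13, None, 70, 38, None, 18, None, None, None]


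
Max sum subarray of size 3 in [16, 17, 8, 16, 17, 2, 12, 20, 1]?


[0:3]: 41
[1:4]: 41
[2:5]: 41
[3:6]: 35
[4:7]: 31
[5:8]: 34
[6:9]: 33

Max: 41 at [0:3]


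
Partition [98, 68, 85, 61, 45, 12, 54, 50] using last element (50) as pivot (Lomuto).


Pivot: 50
  45 <= 50: swap -> [45, 68, 85, 61, 98, 12, 54, 50]
  12 <= 50: swap -> [45, 12, 85, 61, 98, 68, 54, 50]
Place pivot at 2: [45, 12, 50, 61, 98, 68, 54, 85]

Partitioned: [45, 12, 50, 61, 98, 68, 54, 85]


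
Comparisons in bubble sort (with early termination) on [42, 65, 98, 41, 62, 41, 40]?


Algorithm: bubble sort (with early termination)
Input: [42, 65, 98, 41, 62, 41, 40]
Sorted: [40, 41, 41, 42, 62, 65, 98]

21


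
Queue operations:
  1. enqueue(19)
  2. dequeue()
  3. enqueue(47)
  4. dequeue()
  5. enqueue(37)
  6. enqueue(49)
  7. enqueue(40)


enqueue(19) -> [19]
dequeue()->19, []
enqueue(47) -> [47]
dequeue()->47, []
enqueue(37) -> [37]
enqueue(49) -> [37, 49]
enqueue(40) -> [37, 49, 40]

Final queue: [37, 49, 40]


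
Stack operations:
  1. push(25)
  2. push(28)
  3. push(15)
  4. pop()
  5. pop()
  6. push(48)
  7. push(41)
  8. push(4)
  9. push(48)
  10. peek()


push(25) -> [25]
push(28) -> [25, 28]
push(15) -> [25, 28, 15]
pop()->15, [25, 28]
pop()->28, [25]
push(48) -> [25, 48]
push(41) -> [25, 48, 41]
push(4) -> [25, 48, 41, 4]
push(48) -> [25, 48, 41, 4, 48]
peek()->48

Final stack: [25, 48, 41, 4, 48]


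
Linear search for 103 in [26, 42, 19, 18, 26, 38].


i=0: 26!=103
i=1: 42!=103
i=2: 19!=103
i=3: 18!=103
i=4: 26!=103
i=5: 38!=103

Not found, 6 comps


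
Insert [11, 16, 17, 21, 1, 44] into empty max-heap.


Insert 11: [11]
Insert 16: [16, 11]
Insert 17: [17, 11, 16]
Insert 21: [21, 17, 16, 11]
Insert 1: [21, 17, 16, 11, 1]
Insert 44: [44, 17, 21, 11, 1, 16]

Final heap: [44, 17, 21, 11, 1, 16]


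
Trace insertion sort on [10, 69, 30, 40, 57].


Initial: [10, 69, 30, 40, 57]
Insert 69: [10, 69, 30, 40, 57]
Insert 30: [10, 30, 69, 40, 57]
Insert 40: [10, 30, 40, 69, 57]
Insert 57: [10, 30, 40, 57, 69]

Sorted: [10, 30, 40, 57, 69]


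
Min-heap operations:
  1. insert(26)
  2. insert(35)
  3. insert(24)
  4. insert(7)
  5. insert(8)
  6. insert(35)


insert(26) -> [26]
insert(35) -> [26, 35]
insert(24) -> [24, 35, 26]
insert(7) -> [7, 24, 26, 35]
insert(8) -> [7, 8, 26, 35, 24]
insert(35) -> [7, 8, 26, 35, 24, 35]

Final heap: [7, 8, 26, 35, 24, 35]


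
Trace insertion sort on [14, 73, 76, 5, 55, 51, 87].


Initial: [14, 73, 76, 5, 55, 51, 87]
Insert 73: [14, 73, 76, 5, 55, 51, 87]
Insert 76: [14, 73, 76, 5, 55, 51, 87]
Insert 5: [5, 14, 73, 76, 55, 51, 87]
Insert 55: [5, 14, 55, 73, 76, 51, 87]
Insert 51: [5, 14, 51, 55, 73, 76, 87]
Insert 87: [5, 14, 51, 55, 73, 76, 87]

Sorted: [5, 14, 51, 55, 73, 76, 87]


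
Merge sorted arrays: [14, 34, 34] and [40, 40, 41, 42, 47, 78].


Take 14 from A
Take 34 from A
Take 34 from A

Merged: [14, 34, 34, 40, 40, 41, 42, 47, 78]


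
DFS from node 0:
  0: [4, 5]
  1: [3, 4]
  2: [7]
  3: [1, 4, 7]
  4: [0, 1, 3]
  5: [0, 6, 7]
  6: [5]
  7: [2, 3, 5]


Visit 0, push [5, 4]
Visit 4, push [3, 1]
Visit 1, push [3]
Visit 3, push [7]
Visit 7, push [5, 2]
Visit 2, push []
Visit 5, push [6]
Visit 6, push []

DFS order: [0, 4, 1, 3, 7, 2, 5, 6]


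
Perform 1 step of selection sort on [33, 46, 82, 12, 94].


Initial: [33, 46, 82, 12, 94]
Step 1: min=12 at 3
  Swap: [12, 46, 82, 33, 94]

After 1 step: [12, 46, 82, 33, 94]


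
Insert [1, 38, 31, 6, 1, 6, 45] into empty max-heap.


Insert 1: [1]
Insert 38: [38, 1]
Insert 31: [38, 1, 31]
Insert 6: [38, 6, 31, 1]
Insert 1: [38, 6, 31, 1, 1]
Insert 6: [38, 6, 31, 1, 1, 6]
Insert 45: [45, 6, 38, 1, 1, 6, 31]

Final heap: [45, 6, 38, 1, 1, 6, 31]


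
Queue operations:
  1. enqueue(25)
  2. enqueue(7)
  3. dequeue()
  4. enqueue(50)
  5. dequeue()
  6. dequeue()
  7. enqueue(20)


enqueue(25) -> [25]
enqueue(7) -> [25, 7]
dequeue()->25, [7]
enqueue(50) -> [7, 50]
dequeue()->7, [50]
dequeue()->50, []
enqueue(20) -> [20]

Final queue: [20]


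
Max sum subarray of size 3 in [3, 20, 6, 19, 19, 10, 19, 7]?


[0:3]: 29
[1:4]: 45
[2:5]: 44
[3:6]: 48
[4:7]: 48
[5:8]: 36

Max: 48 at [3:6]


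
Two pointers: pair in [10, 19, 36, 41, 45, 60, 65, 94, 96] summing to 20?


lo=0(10)+hi=8(96)=106
lo=0(10)+hi=7(94)=104
lo=0(10)+hi=6(65)=75
lo=0(10)+hi=5(60)=70
lo=0(10)+hi=4(45)=55
lo=0(10)+hi=3(41)=51
lo=0(10)+hi=2(36)=46
lo=0(10)+hi=1(19)=29

No pair found


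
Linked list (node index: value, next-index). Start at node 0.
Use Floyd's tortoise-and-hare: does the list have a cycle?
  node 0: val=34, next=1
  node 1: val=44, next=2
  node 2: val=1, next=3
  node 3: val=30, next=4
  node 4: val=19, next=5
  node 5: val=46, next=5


Floyd's tortoise (slow, +1) and hare (fast, +2):
  init: slow=0, fast=0
  step 1: slow=1, fast=2
  step 2: slow=2, fast=4
  step 3: slow=3, fast=5
  step 4: slow=4, fast=5
  step 5: slow=5, fast=5
  slow == fast at node 5: cycle detected

Cycle: yes


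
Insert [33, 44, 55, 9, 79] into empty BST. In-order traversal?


Insert 33: root
Insert 44: R from 33
Insert 55: R from 33 -> R from 44
Insert 9: L from 33
Insert 79: R from 33 -> R from 44 -> R from 55

In-order: [9, 33, 44, 55, 79]


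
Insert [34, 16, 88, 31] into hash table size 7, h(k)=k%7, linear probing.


Insert 34: h=6 -> slot 6
Insert 16: h=2 -> slot 2
Insert 88: h=4 -> slot 4
Insert 31: h=3 -> slot 3

Table: [None, None, 16, 31, 88, None, 34]


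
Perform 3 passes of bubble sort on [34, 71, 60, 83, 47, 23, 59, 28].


Initial: [34, 71, 60, 83, 47, 23, 59, 28]
Pass 1: [34, 60, 71, 47, 23, 59, 28, 83] (5 swaps)
Pass 2: [34, 60, 47, 23, 59, 28, 71, 83] (4 swaps)
Pass 3: [34, 47, 23, 59, 28, 60, 71, 83] (4 swaps)

After 3 passes: [34, 47, 23, 59, 28, 60, 71, 83]


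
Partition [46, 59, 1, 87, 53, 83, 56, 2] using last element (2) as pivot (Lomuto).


Pivot: 2
  1 <= 2: swap -> [1, 59, 46, 87, 53, 83, 56, 2]
Place pivot at 1: [1, 2, 46, 87, 53, 83, 56, 59]

Partitioned: [1, 2, 46, 87, 53, 83, 56, 59]


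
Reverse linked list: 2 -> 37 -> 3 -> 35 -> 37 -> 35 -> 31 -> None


Step 1: curr=2, set curr.next=prev(None) | reversed so far: 2
Step 2: curr=37, set curr.next=prev(2) | reversed so far: 37 -> 2
Step 3: curr=3, set curr.next=prev(37) | reversed so far: 3 -> 37 -> 2
Step 4: curr=35, set curr.next=prev(3) | reversed so far: 35 -> 3 -> 37 -> 2
Step 5: curr=37, set curr.next=prev(35) | reversed so far: 37 -> 35 -> 3 -> 37 -> 2
Step 6: curr=35, set curr.next=prev(37) | reversed so far: 35 -> 37 -> 35 -> 3 -> 37 -> 2
Step 7: curr=31, set curr.next=prev(35) | reversed so far: 31 -> 35 -> 37 -> 35 -> 3 -> 37 -> 2

31 -> 35 -> 37 -> 35 -> 3 -> 37 -> 2 -> None


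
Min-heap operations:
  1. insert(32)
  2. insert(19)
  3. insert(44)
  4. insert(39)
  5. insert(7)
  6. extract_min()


insert(32) -> [32]
insert(19) -> [19, 32]
insert(44) -> [19, 32, 44]
insert(39) -> [19, 32, 44, 39]
insert(7) -> [7, 19, 44, 39, 32]
extract_min()->7, [19, 32, 44, 39]

Final heap: [19, 32, 44, 39]


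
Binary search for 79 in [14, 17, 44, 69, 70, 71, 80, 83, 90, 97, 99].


Step 1: lo=0, hi=10, mid=5, val=71
Step 2: lo=6, hi=10, mid=8, val=90
Step 3: lo=6, hi=7, mid=6, val=80

Not found


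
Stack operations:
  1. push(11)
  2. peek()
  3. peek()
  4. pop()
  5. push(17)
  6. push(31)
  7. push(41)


push(11) -> [11]
peek()->11
peek()->11
pop()->11, []
push(17) -> [17]
push(31) -> [17, 31]
push(41) -> [17, 31, 41]

Final stack: [17, 31, 41]


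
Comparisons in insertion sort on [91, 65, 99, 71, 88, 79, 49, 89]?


Algorithm: insertion sort
Input: [91, 65, 99, 71, 88, 79, 49, 89]
Sorted: [49, 65, 71, 79, 88, 89, 91, 99]

21


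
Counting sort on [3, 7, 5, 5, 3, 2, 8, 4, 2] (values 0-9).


Input: [3, 7, 5, 5, 3, 2, 8, 4, 2]
Counts: [0, 0, 2, 2, 1, 2, 0, 1, 1, 0]

Sorted: [2, 2, 3, 3, 4, 5, 5, 7, 8]


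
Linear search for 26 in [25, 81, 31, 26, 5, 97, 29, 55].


i=0: 25!=26
i=1: 81!=26
i=2: 31!=26
i=3: 26==26 found!

Found at 3, 4 comps


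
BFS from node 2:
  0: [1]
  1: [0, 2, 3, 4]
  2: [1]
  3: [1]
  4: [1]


Visit 2, enqueue [1]
Visit 1, enqueue [0, 3, 4]
Visit 0, enqueue []
Visit 3, enqueue []
Visit 4, enqueue []

BFS order: [2, 1, 0, 3, 4]


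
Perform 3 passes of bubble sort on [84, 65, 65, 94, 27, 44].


Initial: [84, 65, 65, 94, 27, 44]
Pass 1: [65, 65, 84, 27, 44, 94] (4 swaps)
Pass 2: [65, 65, 27, 44, 84, 94] (2 swaps)
Pass 3: [65, 27, 44, 65, 84, 94] (2 swaps)

After 3 passes: [65, 27, 44, 65, 84, 94]


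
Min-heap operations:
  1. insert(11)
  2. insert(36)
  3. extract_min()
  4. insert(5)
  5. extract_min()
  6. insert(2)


insert(11) -> [11]
insert(36) -> [11, 36]
extract_min()->11, [36]
insert(5) -> [5, 36]
extract_min()->5, [36]
insert(2) -> [2, 36]

Final heap: [2, 36]


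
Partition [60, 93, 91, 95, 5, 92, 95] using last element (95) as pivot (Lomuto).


Pivot: 95
  60 <= 95: advance i (no swap)
  93 <= 95: advance i (no swap)
  91 <= 95: advance i (no swap)
  95 <= 95: advance i (no swap)
  5 <= 95: advance i (no swap)
  92 <= 95: advance i (no swap)
Place pivot at 6: [60, 93, 91, 95, 5, 92, 95]

Partitioned: [60, 93, 91, 95, 5, 92, 95]


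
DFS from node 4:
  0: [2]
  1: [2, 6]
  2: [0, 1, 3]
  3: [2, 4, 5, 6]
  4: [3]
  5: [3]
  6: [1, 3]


Visit 4, push [3]
Visit 3, push [6, 5, 2]
Visit 2, push [1, 0]
Visit 0, push []
Visit 1, push [6]
Visit 6, push []
Visit 5, push []

DFS order: [4, 3, 2, 0, 1, 6, 5]


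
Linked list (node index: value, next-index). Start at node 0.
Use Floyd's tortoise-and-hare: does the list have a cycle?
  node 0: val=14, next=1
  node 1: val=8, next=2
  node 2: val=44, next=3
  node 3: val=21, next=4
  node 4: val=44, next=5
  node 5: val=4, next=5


Floyd's tortoise (slow, +1) and hare (fast, +2):
  init: slow=0, fast=0
  step 1: slow=1, fast=2
  step 2: slow=2, fast=4
  step 3: slow=3, fast=5
  step 4: slow=4, fast=5
  step 5: slow=5, fast=5
  slow == fast at node 5: cycle detected

Cycle: yes


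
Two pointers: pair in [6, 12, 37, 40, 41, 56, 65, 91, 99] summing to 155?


lo=0(6)+hi=8(99)=105
lo=1(12)+hi=8(99)=111
lo=2(37)+hi=8(99)=136
lo=3(40)+hi=8(99)=139
lo=4(41)+hi=8(99)=140
lo=5(56)+hi=8(99)=155

Yes: 56+99=155


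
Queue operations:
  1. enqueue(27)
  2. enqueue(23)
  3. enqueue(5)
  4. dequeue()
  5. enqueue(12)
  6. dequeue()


enqueue(27) -> [27]
enqueue(23) -> [27, 23]
enqueue(5) -> [27, 23, 5]
dequeue()->27, [23, 5]
enqueue(12) -> [23, 5, 12]
dequeue()->23, [5, 12]

Final queue: [5, 12]


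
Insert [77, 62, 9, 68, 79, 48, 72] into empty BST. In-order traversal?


Insert 77: root
Insert 62: L from 77
Insert 9: L from 77 -> L from 62
Insert 68: L from 77 -> R from 62
Insert 79: R from 77
Insert 48: L from 77 -> L from 62 -> R from 9
Insert 72: L from 77 -> R from 62 -> R from 68

In-order: [9, 48, 62, 68, 72, 77, 79]


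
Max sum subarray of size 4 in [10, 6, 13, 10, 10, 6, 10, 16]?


[0:4]: 39
[1:5]: 39
[2:6]: 39
[3:7]: 36
[4:8]: 42

Max: 42 at [4:8]


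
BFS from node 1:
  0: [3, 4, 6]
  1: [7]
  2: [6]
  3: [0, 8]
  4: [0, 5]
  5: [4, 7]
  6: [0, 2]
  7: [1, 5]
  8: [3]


Visit 1, enqueue [7]
Visit 7, enqueue [5]
Visit 5, enqueue [4]
Visit 4, enqueue [0]
Visit 0, enqueue [3, 6]
Visit 3, enqueue [8]
Visit 6, enqueue [2]
Visit 8, enqueue []
Visit 2, enqueue []

BFS order: [1, 7, 5, 4, 0, 3, 6, 8, 2]


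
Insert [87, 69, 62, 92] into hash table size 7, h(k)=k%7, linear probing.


Insert 87: h=3 -> slot 3
Insert 69: h=6 -> slot 6
Insert 62: h=6, 1 probes -> slot 0
Insert 92: h=1 -> slot 1

Table: [62, 92, None, 87, None, None, 69]


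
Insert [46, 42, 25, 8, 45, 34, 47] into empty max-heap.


Insert 46: [46]
Insert 42: [46, 42]
Insert 25: [46, 42, 25]
Insert 8: [46, 42, 25, 8]
Insert 45: [46, 45, 25, 8, 42]
Insert 34: [46, 45, 34, 8, 42, 25]
Insert 47: [47, 45, 46, 8, 42, 25, 34]

Final heap: [47, 45, 46, 8, 42, 25, 34]


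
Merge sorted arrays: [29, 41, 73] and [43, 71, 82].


Take 29 from A
Take 41 from A
Take 43 from B
Take 71 from B
Take 73 from A

Merged: [29, 41, 43, 71, 73, 82]


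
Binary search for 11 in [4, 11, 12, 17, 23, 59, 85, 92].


Step 1: lo=0, hi=7, mid=3, val=17
Step 2: lo=0, hi=2, mid=1, val=11

Found at index 1


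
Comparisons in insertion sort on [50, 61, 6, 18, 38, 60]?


Algorithm: insertion sort
Input: [50, 61, 6, 18, 38, 60]
Sorted: [6, 18, 38, 50, 60, 61]

11


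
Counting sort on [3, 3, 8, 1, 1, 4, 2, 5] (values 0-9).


Input: [3, 3, 8, 1, 1, 4, 2, 5]
Counts: [0, 2, 1, 2, 1, 1, 0, 0, 1, 0]

Sorted: [1, 1, 2, 3, 3, 4, 5, 8]


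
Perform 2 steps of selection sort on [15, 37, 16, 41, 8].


Initial: [15, 37, 16, 41, 8]
Step 1: min=8 at 4
  Swap: [8, 37, 16, 41, 15]
Step 2: min=15 at 4
  Swap: [8, 15, 16, 41, 37]

After 2 steps: [8, 15, 16, 41, 37]


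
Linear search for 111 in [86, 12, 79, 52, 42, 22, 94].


i=0: 86!=111
i=1: 12!=111
i=2: 79!=111
i=3: 52!=111
i=4: 42!=111
i=5: 22!=111
i=6: 94!=111

Not found, 7 comps


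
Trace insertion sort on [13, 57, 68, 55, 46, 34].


Initial: [13, 57, 68, 55, 46, 34]
Insert 57: [13, 57, 68, 55, 46, 34]
Insert 68: [13, 57, 68, 55, 46, 34]
Insert 55: [13, 55, 57, 68, 46, 34]
Insert 46: [13, 46, 55, 57, 68, 34]
Insert 34: [13, 34, 46, 55, 57, 68]

Sorted: [13, 34, 46, 55, 57, 68]


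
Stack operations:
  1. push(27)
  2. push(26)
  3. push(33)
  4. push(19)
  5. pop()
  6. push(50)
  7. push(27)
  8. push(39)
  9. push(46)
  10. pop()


push(27) -> [27]
push(26) -> [27, 26]
push(33) -> [27, 26, 33]
push(19) -> [27, 26, 33, 19]
pop()->19, [27, 26, 33]
push(50) -> [27, 26, 33, 50]
push(27) -> [27, 26, 33, 50, 27]
push(39) -> [27, 26, 33, 50, 27, 39]
push(46) -> [27, 26, 33, 50, 27, 39, 46]
pop()->46, [27, 26, 33, 50, 27, 39]

Final stack: [27, 26, 33, 50, 27, 39]
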